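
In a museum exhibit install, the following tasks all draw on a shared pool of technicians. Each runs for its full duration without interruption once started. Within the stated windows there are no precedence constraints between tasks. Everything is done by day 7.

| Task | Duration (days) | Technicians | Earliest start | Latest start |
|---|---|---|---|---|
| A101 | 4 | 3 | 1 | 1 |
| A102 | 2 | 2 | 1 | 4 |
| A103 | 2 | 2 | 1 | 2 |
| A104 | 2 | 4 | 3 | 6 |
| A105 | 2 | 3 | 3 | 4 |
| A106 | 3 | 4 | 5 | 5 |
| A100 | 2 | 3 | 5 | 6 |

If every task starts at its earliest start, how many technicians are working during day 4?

At early start, day 4 has: A101, A104, A105.
Demand: 3 + 4 + 3 = 10.

10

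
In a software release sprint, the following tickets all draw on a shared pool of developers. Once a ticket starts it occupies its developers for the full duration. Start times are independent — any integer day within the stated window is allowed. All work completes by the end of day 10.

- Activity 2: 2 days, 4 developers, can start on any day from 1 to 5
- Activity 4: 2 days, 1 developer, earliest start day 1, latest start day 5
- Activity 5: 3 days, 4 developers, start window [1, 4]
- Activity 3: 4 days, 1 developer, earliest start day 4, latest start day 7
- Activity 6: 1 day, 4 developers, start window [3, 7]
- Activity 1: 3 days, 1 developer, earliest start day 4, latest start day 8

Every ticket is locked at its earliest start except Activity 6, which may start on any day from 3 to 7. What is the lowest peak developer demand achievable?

9

Activity 6@3: d1:9  d2:9  d3:8  d4:2  d5:2  d6:2  d7:1  d8:0  d9:0  d10:0 → peak 9
Activity 6@4: d1:9  d2:9  d3:4  d4:6  d5:2  d6:2  d7:1  d8:0  d9:0  d10:0 → peak 9
Activity 6@5: d1:9  d2:9  d3:4  d4:2  d5:6  d6:2  d7:1  d8:0  d9:0  d10:0 → peak 9
Activity 6@6: d1:9  d2:9  d3:4  d4:2  d5:2  d6:6  d7:1  d8:0  d9:0  d10:0 → peak 9
Activity 6@7: d1:9  d2:9  d3:4  d4:2  d5:2  d6:2  d7:5  d8:0  d9:0  d10:0 → peak 9
Best is Activity 6@3, peak 9.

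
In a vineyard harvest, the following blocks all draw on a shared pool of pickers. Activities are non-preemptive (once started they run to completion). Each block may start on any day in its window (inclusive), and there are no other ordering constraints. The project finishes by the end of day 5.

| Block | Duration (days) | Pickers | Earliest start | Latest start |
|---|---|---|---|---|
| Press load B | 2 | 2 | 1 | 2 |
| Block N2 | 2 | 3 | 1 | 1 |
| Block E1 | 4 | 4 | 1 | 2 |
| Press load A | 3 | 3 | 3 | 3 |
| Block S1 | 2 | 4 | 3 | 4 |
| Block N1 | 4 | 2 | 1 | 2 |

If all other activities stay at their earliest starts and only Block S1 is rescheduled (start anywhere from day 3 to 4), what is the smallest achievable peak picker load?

Block S1@3: d1:11  d2:11  d3:13  d4:13  d5:3 → peak 13
Block S1@4: d1:11  d2:11  d3:9  d4:13  d5:7 → peak 13
Best is Block S1@3, peak 13.

13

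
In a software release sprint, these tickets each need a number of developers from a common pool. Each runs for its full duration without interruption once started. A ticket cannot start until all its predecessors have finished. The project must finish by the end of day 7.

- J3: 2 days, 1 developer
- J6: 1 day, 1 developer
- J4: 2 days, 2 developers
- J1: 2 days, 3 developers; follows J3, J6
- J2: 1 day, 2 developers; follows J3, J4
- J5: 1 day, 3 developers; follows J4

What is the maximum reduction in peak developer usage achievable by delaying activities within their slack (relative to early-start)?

Early-start peak: d1:4  d2:3  d3:8  d4:3  d5:0  d6:0  d7:0 ⇒ 8.
Leveled (J3@1, J6@1, J4@2, J1@4, J2@6, J5@7): d1:2  d2:3  d3:2  d4:3  d5:3  d6:2  d7:3 ⇒ 3.
Reduction 8 − 3 = 5.

5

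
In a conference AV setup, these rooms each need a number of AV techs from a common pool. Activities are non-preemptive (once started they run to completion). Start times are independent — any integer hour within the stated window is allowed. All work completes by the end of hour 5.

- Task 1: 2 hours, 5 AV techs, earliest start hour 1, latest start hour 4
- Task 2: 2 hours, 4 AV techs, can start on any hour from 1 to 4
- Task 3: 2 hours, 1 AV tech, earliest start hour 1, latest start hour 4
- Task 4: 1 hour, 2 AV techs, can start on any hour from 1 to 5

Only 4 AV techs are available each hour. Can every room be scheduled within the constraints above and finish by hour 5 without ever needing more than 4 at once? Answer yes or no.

Total AV tech-hours = 22; over 5 hours the average is 22/5 > 4, so some hour must exceed 4.

no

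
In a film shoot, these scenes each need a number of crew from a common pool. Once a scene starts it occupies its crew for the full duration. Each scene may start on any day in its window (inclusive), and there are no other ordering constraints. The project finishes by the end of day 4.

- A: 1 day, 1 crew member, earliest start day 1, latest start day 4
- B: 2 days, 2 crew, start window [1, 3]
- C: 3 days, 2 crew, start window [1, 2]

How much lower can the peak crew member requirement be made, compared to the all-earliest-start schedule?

1

Early-start peak: d1:5  d2:4  d3:2  d4:0 ⇒ 5.
Leveled (A@1, B@1, C@2): d1:3  d2:4  d3:2  d4:2 ⇒ 4.
Reduction 5 − 4 = 1.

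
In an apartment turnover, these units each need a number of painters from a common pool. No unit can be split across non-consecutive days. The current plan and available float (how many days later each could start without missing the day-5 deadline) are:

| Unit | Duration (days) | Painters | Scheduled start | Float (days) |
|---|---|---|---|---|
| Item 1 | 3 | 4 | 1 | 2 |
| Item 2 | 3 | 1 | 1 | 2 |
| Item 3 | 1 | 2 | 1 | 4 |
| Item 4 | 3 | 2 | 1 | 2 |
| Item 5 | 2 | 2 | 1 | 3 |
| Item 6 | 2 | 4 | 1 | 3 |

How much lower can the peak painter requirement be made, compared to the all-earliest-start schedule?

Early-start peak: d1:15  d2:13  d3:7  d4:0  d5:0 ⇒ 15.
Leveled (Item 1@1, Item 2@1, Item 3@1, Item 4@2, Item 5@4, Item 6@4): d1:7  d2:7  d3:7  d4:8  d5:6 ⇒ 8.
Reduction 15 − 8 = 7.

7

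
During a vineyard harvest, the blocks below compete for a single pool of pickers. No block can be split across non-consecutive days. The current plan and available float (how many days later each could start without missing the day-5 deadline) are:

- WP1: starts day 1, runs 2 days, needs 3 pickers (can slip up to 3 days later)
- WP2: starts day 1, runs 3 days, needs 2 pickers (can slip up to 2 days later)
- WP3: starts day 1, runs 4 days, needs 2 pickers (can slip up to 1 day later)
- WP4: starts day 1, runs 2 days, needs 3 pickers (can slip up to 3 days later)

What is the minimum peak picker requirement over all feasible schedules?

7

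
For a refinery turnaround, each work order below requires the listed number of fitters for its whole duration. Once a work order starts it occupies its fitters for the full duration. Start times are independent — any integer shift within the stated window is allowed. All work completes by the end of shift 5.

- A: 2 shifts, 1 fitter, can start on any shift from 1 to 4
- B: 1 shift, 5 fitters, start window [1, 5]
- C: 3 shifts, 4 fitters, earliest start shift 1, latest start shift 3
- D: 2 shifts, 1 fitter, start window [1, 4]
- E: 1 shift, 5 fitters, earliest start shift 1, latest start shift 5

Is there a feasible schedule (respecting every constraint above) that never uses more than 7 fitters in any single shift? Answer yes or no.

yes

Schedule A@1, B@1, C@2, D@2, E@5: s1:6  s2:6  s3:5  s4:4  s5:5 — peak 6 ≤ 7.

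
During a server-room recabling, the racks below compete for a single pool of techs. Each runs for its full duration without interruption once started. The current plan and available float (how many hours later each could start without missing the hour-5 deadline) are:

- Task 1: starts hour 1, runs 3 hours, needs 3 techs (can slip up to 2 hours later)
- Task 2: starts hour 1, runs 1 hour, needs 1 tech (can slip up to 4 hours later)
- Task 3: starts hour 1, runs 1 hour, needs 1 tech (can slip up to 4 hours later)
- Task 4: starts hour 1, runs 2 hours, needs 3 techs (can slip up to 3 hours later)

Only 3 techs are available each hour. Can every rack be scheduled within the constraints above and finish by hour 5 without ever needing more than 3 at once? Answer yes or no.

no

Total tech-hours = 17; over 5 hours the average is 17/5 > 3, so some hour must exceed 3.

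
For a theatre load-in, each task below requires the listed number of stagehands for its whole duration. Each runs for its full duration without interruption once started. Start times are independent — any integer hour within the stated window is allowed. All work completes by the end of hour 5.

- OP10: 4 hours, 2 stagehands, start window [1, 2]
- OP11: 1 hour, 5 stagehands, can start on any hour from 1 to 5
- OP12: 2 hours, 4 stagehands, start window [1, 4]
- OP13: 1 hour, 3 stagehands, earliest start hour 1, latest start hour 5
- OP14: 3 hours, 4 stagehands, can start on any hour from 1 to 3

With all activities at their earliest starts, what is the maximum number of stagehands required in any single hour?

Early-start schedule: OP10@1, OP11@1, OP12@1, OP13@1, OP14@1.
Load per hour: hour 1: 18, hour 2: 10, hour 3: 6, hour 4: 2, hour 5: 0.
Peak is 18.

18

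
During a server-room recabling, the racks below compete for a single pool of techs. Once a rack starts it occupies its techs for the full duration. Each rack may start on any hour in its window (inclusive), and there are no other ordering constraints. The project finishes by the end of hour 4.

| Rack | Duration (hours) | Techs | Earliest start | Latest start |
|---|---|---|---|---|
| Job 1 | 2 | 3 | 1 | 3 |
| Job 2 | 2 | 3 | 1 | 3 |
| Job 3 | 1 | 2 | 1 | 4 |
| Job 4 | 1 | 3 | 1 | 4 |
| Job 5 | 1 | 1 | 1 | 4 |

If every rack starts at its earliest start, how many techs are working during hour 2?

At early start, hour 2 has: Job 1, Job 2.
Demand: 3 + 3 = 6.

6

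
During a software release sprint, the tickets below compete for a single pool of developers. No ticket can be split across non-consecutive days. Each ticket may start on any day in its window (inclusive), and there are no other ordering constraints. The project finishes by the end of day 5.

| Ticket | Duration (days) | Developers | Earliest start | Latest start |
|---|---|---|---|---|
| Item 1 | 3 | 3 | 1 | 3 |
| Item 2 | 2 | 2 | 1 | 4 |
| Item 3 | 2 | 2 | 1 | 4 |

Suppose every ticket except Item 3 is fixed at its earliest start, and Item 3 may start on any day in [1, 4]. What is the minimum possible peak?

Item 3@1: d1:7  d2:7  d3:3  d4:0  d5:0 → peak 7
Item 3@2: d1:5  d2:7  d3:5  d4:0  d5:0 → peak 7
Item 3@3: d1:5  d2:5  d3:5  d4:2  d5:0 → peak 5
Item 3@4: d1:5  d2:5  d3:3  d4:2  d5:2 → peak 5
Best is Item 3@3, peak 5.

5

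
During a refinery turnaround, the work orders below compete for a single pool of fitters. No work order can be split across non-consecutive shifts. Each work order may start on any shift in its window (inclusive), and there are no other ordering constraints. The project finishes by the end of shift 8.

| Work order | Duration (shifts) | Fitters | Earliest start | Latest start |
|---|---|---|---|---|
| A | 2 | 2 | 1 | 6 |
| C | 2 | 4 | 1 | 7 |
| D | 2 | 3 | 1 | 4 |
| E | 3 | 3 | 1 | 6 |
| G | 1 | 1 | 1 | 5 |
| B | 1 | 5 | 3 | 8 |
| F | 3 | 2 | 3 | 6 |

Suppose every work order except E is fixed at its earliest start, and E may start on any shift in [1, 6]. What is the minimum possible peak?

E@1: s1:13  s2:12  s3:10  s4:2  s5:2  s6:0  s7:0  s8:0 → peak 13
E@2: s1:10  s2:12  s3:10  s4:5  s5:2  s6:0  s7:0  s8:0 → peak 12
E@3: s1:10  s2:9  s3:10  s4:5  s5:5  s6:0  s7:0  s8:0 → peak 10
E@4: s1:10  s2:9  s3:7  s4:5  s5:5  s6:3  s7:0  s8:0 → peak 10
E@5: s1:10  s2:9  s3:7  s4:2  s5:5  s6:3  s7:3  s8:0 → peak 10
E@6: s1:10  s2:9  s3:7  s4:2  s5:2  s6:3  s7:3  s8:3 → peak 10
Best is E@3, peak 10.

10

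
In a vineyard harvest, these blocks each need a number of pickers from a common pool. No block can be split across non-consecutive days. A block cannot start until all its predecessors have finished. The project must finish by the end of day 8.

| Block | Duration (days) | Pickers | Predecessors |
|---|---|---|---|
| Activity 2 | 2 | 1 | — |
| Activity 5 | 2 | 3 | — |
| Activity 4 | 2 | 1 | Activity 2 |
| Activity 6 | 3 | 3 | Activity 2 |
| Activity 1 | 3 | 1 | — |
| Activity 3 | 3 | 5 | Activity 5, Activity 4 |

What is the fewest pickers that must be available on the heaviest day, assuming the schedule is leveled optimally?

Early-start (Activity 2@1, Activity 5@1, Activity 4@3, Activity 6@3, Activity 1@1, Activity 3@5) gives peak 8: d1:5  d2:5  d3:5  d4:4  d5:8  d6:5  d7:5  d8:0.
Shift Activity 3→6.
Schedule Activity 2@1, Activity 5@1, Activity 4@3, Activity 6@3, Activity 1@1, Activity 3@6: d1:5  d2:5  d3:5  d4:4  d5:3  d6:5  d7:5  d8:5 — peak 5.
Total picker-days = 37 over 8 days ⇒ peak ≥ ⌈37/8⌉ = 5, so 5 is optimal.

5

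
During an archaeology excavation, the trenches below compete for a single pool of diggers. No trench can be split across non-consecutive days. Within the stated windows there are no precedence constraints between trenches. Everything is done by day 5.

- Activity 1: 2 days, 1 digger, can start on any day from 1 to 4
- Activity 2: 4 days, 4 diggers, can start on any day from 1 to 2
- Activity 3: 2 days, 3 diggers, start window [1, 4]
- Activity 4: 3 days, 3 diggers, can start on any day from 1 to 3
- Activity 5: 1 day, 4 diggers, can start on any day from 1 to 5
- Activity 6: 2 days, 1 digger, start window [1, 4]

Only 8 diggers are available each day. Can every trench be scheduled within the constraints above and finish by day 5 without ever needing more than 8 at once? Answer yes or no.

yes

Schedule Activity 1@1, Activity 2@1, Activity 3@1, Activity 4@3, Activity 5@5, Activity 6@3: d1:8  d2:8  d3:8  d4:8  d5:7 — peak 8 ≤ 8.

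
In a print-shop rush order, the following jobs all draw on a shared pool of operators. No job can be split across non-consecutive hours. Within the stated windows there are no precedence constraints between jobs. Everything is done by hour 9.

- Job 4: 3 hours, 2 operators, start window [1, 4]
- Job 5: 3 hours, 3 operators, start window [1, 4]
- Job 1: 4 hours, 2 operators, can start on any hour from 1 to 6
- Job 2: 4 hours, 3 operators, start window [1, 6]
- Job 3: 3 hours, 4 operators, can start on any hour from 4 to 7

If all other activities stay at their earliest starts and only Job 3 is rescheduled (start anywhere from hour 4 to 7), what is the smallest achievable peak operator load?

Job 3@4: h1:10  h2:10  h3:10  h4:9  h5:4  h6:4  h7:0  h8:0  h9:0 → peak 10
Job 3@5: h1:10  h2:10  h3:10  h4:5  h5:4  h6:4  h7:4  h8:0  h9:0 → peak 10
Job 3@6: h1:10  h2:10  h3:10  h4:5  h5:0  h6:4  h7:4  h8:4  h9:0 → peak 10
Job 3@7: h1:10  h2:10  h3:10  h4:5  h5:0  h6:0  h7:4  h8:4  h9:4 → peak 10
Best is Job 3@4, peak 10.

10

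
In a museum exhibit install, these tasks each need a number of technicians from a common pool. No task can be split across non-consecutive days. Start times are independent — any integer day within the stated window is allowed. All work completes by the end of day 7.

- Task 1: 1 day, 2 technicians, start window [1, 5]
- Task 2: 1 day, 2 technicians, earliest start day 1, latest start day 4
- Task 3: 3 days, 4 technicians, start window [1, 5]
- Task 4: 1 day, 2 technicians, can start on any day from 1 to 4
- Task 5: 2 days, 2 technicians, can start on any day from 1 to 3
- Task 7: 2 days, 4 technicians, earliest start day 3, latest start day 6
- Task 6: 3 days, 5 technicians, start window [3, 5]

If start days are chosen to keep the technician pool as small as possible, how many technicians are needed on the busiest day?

8

Early-start (Task 1@1, Task 2@1, Task 3@1, Task 4@1, Task 5@1, Task 7@3, Task 6@3) gives peak 13: d1:12  d2:6  d3:13  d4:9  d5:5  d6:0  d7:0.
Shift Task 3→2, Task 6→5.
Schedule Task 1@1, Task 2@1, Task 3@2, Task 4@1, Task 5@1, Task 7@3, Task 6@5: d1:8  d2:6  d3:8  d4:8  d5:5  d6:5  d7:5 — peak 8.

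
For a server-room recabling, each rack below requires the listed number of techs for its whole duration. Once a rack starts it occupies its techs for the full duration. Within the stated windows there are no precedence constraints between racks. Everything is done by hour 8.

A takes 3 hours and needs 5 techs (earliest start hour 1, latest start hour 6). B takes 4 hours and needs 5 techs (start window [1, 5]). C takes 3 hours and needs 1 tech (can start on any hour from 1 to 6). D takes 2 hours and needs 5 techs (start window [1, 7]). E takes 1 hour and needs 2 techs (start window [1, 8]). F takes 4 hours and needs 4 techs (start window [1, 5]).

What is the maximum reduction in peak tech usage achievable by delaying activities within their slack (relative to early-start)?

12

Early-start peak: h1:22  h2:20  h3:15  h4:9  h5:0  h6:0  h7:0  h8:0 ⇒ 22.
Leveled (A@1, B@1, C@4, D@5, E@4, F@5): h1:10  h2:10  h3:10  h4:8  h5:10  h6:10  h7:4  h8:4 ⇒ 10.
Reduction 22 − 10 = 12.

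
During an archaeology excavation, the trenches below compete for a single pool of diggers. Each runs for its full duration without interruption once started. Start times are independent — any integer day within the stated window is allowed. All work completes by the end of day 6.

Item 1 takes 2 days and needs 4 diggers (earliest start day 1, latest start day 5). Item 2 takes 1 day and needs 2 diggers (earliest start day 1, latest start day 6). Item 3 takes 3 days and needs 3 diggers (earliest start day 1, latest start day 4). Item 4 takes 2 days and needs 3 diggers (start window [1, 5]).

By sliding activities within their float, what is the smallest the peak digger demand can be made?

Early-start (Item 1@1, Item 2@1, Item 3@1, Item 4@1) gives peak 12: d1:12  d2:10  d3:3  d4:0  d5:0  d6:0.
Shift Item 3→3, Item 4→3.
Schedule Item 1@1, Item 2@1, Item 3@3, Item 4@3: d1:6  d2:4  d3:6  d4:6  d5:3  d6:0 — peak 6.

6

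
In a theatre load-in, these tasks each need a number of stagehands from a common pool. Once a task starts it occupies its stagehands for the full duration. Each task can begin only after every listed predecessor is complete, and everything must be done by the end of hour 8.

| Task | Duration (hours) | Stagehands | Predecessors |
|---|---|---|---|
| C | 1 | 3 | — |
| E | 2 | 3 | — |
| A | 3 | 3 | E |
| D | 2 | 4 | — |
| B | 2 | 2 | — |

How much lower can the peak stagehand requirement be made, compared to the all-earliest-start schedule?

7

Early-start peak: h1:12  h2:9  h3:3  h4:3  h5:3  h6:0  h7:0  h8:0 ⇒ 12.
Leveled (C@1, E@2, A@4, D@7, B@1): h1:5  h2:5  h3:3  h4:3  h5:3  h6:3  h7:4  h8:4 ⇒ 5.
Reduction 12 − 5 = 7.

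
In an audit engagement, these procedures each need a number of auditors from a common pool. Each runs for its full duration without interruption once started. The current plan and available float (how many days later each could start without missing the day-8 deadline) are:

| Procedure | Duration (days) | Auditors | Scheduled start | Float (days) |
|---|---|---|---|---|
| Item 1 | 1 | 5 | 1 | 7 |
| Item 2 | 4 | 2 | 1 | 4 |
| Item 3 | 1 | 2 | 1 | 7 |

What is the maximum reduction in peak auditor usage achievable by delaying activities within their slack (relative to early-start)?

4

Early-start peak: d1:9  d2:2  d3:2  d4:2  d5:0  d6:0  d7:0  d8:0 ⇒ 9.
Leveled (Item 1@1, Item 2@2, Item 3@2): d1:5  d2:4  d3:2  d4:2  d5:2  d6:0  d7:0  d8:0 ⇒ 5.
Reduction 9 − 5 = 4.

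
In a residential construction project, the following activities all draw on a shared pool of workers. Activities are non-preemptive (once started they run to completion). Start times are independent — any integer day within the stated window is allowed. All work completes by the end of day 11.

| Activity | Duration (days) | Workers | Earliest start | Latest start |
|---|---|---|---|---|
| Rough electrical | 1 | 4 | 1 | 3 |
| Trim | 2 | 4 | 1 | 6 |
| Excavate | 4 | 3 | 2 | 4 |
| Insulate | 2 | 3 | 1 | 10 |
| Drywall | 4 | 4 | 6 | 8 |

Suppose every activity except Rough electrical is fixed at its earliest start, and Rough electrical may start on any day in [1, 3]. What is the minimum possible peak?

10

Rough electrical@1: d1:11  d2:10  d3:3  d4:3  d5:3  d6:4  d7:4  d8:4  d9:4  d10:0  d11:0 → peak 11
Rough electrical@2: d1:7  d2:14  d3:3  d4:3  d5:3  d6:4  d7:4  d8:4  d9:4  d10:0  d11:0 → peak 14
Rough electrical@3: d1:7  d2:10  d3:7  d4:3  d5:3  d6:4  d7:4  d8:4  d9:4  d10:0  d11:0 → peak 10
Best is Rough electrical@3, peak 10.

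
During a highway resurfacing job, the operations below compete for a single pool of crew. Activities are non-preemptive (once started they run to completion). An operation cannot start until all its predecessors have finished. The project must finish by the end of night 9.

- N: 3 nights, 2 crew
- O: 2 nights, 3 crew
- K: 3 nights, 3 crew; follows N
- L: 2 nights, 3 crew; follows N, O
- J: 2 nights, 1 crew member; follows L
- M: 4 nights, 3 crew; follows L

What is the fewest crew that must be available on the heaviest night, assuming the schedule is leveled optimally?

Early-start (N@1, O@1, K@4, L@4, J@6, M@6) gives peak 7: n1:5  n2:5  n3:2  n4:6  n5:6  n6:7  n7:4  n8:3  n9:3.
Shift J→7.
Schedule N@1, O@1, K@4, L@4, J@7, M@6: n1:5  n2:5  n3:2  n4:6  n5:6  n6:6  n7:4  n8:4  n9:3 — peak 6.
No arrangement of the 24 feasible schedules does better.

6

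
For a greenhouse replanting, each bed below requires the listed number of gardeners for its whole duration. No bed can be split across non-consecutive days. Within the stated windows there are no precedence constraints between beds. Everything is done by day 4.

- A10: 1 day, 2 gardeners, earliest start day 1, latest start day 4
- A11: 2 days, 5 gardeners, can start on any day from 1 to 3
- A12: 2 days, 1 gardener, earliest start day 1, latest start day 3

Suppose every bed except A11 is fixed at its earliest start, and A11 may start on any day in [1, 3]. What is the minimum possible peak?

A11@1: d1:8  d2:6  d3:0  d4:0 → peak 8
A11@2: d1:3  d2:6  d3:5  d4:0 → peak 6
A11@3: d1:3  d2:1  d3:5  d4:5 → peak 5
Best is A11@3, peak 5.

5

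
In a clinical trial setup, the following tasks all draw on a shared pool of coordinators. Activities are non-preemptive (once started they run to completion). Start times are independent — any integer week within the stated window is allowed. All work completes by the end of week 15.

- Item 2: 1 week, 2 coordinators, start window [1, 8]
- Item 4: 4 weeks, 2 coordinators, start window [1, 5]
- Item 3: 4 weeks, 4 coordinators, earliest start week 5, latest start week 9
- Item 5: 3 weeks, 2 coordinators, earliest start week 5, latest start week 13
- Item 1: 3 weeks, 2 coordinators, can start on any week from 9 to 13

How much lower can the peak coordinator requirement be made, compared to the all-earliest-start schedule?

2

Early-start peak: w1:4  w2:2  w3:2  w4:2  w5:6  w6:6  w7:6  w8:4  w9:2  w10:2  w11:2  w12:0  w13:0  w14:0  w15:0 ⇒ 6.
Leveled (Item 2@1, Item 4@1, Item 3@5, Item 5@9, Item 1@9): w1:4  w2:2  w3:2  w4:2  w5:4  w6:4  w7:4  w8:4  w9:4  w10:4  w11:4  w12:0  w13:0  w14:0  w15:0 ⇒ 4.
Reduction 6 − 4 = 2.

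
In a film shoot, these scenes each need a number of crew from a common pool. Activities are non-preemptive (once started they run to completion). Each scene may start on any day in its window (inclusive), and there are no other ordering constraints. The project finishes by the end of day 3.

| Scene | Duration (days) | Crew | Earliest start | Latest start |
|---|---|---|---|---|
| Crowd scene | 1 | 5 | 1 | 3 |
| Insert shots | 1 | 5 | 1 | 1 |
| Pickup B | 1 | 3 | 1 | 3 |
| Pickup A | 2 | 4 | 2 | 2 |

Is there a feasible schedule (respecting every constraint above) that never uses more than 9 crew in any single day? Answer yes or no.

yes

Schedule Crowd scene@2, Insert shots@1, Pickup B@1, Pickup A@2: d1:8  d2:9  d3:4 — peak 9 ≤ 9.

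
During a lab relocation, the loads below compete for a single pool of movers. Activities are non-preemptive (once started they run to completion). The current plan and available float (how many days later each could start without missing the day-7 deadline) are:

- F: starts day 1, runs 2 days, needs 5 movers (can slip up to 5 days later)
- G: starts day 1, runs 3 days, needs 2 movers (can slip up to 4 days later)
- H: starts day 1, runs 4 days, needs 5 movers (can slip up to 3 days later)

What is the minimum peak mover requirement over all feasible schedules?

7

Early-start (F@1, G@1, H@1) gives peak 12: d1:12  d2:12  d3:7  d4:5  d5:0  d6:0  d7:0.
Shift H→3.
Schedule F@1, G@1, H@3: d1:7  d2:7  d3:7  d4:5  d5:5  d6:5  d7:0 — peak 7.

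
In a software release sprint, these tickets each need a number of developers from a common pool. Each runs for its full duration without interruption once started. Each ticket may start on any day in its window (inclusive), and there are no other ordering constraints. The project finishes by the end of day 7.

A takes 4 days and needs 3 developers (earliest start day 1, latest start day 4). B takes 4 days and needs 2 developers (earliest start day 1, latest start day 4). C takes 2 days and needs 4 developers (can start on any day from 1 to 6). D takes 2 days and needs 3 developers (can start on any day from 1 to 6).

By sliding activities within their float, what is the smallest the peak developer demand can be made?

6

Early-start (A@1, B@1, C@1, D@1) gives peak 12: d1:12  d2:12  d3:5  d4:5  d5:0  d6:0  d7:0.
Shift B→3, C→5.
Schedule A@1, B@3, C@5, D@1: d1:6  d2:6  d3:5  d4:5  d5:6  d6:6  d7:0 — peak 6.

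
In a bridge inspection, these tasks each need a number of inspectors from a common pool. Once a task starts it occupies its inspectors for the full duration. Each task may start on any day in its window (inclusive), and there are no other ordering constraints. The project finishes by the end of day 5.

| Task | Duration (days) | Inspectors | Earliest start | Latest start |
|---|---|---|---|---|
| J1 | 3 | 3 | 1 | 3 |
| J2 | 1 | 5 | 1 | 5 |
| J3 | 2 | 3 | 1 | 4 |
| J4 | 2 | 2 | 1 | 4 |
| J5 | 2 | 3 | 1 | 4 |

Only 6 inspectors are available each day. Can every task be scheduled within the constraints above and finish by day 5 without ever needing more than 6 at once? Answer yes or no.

no

The minimum achievable peak is 7; 6 < 7, so no feasible schedule stays within the cap.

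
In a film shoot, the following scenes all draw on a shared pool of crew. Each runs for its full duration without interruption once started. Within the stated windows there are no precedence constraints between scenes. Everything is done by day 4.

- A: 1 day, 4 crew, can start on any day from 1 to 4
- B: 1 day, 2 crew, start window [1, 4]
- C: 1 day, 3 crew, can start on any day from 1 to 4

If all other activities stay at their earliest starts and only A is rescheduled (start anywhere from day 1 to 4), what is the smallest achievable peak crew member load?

A@1: d1:9  d2:0  d3:0  d4:0 → peak 9
A@2: d1:5  d2:4  d3:0  d4:0 → peak 5
A@3: d1:5  d2:0  d3:4  d4:0 → peak 5
A@4: d1:5  d2:0  d3:0  d4:4 → peak 5
Best is A@2, peak 5.

5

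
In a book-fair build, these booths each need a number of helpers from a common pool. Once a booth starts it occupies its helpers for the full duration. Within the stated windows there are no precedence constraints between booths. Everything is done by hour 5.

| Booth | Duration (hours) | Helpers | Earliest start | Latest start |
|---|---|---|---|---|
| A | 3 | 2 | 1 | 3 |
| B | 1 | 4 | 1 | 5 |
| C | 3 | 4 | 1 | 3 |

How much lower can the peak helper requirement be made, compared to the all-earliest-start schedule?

Early-start peak: h1:10  h2:6  h3:6  h4:0  h5:0 ⇒ 10.
Leveled (A@1, B@1, C@2): h1:6  h2:6  h3:6  h4:4  h5:0 ⇒ 6.
Reduction 10 − 6 = 4.

4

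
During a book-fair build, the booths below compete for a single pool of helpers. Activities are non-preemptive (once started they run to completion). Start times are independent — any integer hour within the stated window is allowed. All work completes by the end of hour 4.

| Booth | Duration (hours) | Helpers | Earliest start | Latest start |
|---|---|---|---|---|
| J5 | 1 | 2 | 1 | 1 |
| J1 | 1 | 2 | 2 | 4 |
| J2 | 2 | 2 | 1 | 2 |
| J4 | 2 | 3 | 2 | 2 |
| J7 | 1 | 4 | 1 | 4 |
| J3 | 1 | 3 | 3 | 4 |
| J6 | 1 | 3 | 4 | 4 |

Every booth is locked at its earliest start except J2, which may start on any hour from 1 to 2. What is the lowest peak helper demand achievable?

J2@1: h1:8  h2:7  h3:6  h4:3 → peak 8
J2@2: h1:6  h2:7  h3:8  h4:3 → peak 8
Best is J2@1, peak 8.

8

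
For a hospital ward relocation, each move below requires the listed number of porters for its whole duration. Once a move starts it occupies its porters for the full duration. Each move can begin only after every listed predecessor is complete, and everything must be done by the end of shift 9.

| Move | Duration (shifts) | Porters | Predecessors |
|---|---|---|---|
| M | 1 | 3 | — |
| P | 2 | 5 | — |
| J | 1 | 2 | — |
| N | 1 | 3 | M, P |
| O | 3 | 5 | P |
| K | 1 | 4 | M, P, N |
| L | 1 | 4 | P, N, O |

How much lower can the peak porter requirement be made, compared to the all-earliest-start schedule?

Early-start peak: s1:10  s2:5  s3:8  s4:9  s5:5  s6:4  s7:0  s8:0  s9:0 ⇒ 10.
Leveled (M@1, P@2, J@1, N@4, O@5, K@8, L@9): s1:5  s2:5  s3:5  s4:3  s5:5  s6:5  s7:5  s8:4  s9:4 ⇒ 5.
Reduction 10 − 5 = 5.

5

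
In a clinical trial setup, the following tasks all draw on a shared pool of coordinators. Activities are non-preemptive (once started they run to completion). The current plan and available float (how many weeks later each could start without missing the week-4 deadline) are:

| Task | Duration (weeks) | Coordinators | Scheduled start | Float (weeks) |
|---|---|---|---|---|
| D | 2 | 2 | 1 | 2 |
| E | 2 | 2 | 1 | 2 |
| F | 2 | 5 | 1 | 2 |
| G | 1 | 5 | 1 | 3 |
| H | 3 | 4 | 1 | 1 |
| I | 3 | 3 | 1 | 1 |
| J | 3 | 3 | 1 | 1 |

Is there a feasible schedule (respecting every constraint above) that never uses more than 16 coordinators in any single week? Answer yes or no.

yes

Schedule D@1, E@1, F@3, G@1, H@1, I@2, J@2: w1:13  w2:14  w3:15  w4:11 — peak 15 ≤ 16.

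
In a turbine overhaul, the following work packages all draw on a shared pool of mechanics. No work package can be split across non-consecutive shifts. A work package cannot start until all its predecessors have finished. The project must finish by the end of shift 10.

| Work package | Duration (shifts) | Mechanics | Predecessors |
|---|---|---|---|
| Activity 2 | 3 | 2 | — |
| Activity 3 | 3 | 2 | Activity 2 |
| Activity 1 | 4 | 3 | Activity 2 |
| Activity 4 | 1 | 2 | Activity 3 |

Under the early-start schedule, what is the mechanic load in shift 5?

5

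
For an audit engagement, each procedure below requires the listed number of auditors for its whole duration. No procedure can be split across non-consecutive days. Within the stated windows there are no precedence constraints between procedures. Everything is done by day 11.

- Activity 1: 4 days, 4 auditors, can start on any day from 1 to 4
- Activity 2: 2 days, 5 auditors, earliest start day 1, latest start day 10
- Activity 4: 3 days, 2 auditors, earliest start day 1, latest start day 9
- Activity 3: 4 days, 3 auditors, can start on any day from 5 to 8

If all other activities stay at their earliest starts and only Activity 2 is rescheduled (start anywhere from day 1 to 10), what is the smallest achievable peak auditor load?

Activity 2@1: d1:11  d2:11  d3:6  d4:4  d5:3  d6:3  d7:3  d8:3  d9:0  d10:0  d11:0 → peak 11
Activity 2@2: d1:6  d2:11  d3:11  d4:4  d5:3  d6:3  d7:3  d8:3  d9:0  d10:0  d11:0 → peak 11
Activity 2@3: d1:6  d2:6  d3:11  d4:9  d5:3  d6:3  d7:3  d8:3  d9:0  d10:0  d11:0 → peak 11
Activity 2@4: d1:6  d2:6  d3:6  d4:9  d5:8  d6:3  d7:3  d8:3  d9:0  d10:0  d11:0 → peak 9
Activity 2@5: d1:6  d2:6  d3:6  d4:4  d5:8  d6:8  d7:3  d8:3  d9:0  d10:0  d11:0 → peak 8
Activity 2@6: d1:6  d2:6  d3:6  d4:4  d5:3  d6:8  d7:8  d8:3  d9:0  d10:0  d11:0 → peak 8
Activity 2@7: d1:6  d2:6  d3:6  d4:4  d5:3  d6:3  d7:8  d8:8  d9:0  d10:0  d11:0 → peak 8
Activity 2@8: d1:6  d2:6  d3:6  d4:4  d5:3  d6:3  d7:3  d8:8  d9:5  d10:0  d11:0 → peak 8
Activity 2@9: d1:6  d2:6  d3:6  d4:4  d5:3  d6:3  d7:3  d8:3  d9:5  d10:5  d11:0 → peak 6
Activity 2@10: d1:6  d2:6  d3:6  d4:4  d5:3  d6:3  d7:3  d8:3  d9:0  d10:5  d11:5 → peak 6
Best is Activity 2@9, peak 6.

6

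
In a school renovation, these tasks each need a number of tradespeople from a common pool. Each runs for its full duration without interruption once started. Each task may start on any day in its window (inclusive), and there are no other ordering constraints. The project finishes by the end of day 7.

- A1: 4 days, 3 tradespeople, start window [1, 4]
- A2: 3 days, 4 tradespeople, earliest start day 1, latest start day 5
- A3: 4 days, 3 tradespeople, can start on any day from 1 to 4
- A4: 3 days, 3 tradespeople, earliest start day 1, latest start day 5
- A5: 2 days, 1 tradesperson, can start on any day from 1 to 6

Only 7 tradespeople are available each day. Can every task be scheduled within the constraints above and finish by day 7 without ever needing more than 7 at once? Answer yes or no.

Schedule A1@1, A2@1, A3@4, A4@5, A5@4: d1:7  d2:7  d3:7  d4:7  d5:7  d6:6  d7:6 — peak 7 ≤ 7.

yes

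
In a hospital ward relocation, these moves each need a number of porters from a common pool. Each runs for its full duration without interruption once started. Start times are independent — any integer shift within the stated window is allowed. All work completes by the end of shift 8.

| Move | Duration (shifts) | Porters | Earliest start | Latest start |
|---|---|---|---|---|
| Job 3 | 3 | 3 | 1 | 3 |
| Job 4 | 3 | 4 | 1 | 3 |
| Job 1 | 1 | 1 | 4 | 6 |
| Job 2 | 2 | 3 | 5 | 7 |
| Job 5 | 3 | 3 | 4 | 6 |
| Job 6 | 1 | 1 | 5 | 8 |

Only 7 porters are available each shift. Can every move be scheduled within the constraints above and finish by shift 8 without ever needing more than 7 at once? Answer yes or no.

yes

Schedule Job 3@1, Job 4@1, Job 1@4, Job 2@5, Job 5@4, Job 6@5: s1:7  s2:7  s3:7  s4:4  s5:7  s6:6  s7:0  s8:0 — peak 7 ≤ 7.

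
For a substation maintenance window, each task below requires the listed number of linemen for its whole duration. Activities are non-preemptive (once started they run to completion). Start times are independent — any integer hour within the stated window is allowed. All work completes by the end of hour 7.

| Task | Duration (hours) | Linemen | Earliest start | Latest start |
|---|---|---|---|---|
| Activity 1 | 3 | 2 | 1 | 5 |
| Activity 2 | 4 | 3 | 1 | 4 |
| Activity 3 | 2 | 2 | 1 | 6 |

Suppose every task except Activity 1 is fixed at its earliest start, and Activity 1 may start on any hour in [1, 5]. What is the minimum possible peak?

5

Activity 1@1: h1:7  h2:7  h3:5  h4:3  h5:0  h6:0  h7:0 → peak 7
Activity 1@2: h1:5  h2:7  h3:5  h4:5  h5:0  h6:0  h7:0 → peak 7
Activity 1@3: h1:5  h2:5  h3:5  h4:5  h5:2  h6:0  h7:0 → peak 5
Activity 1@4: h1:5  h2:5  h3:3  h4:5  h5:2  h6:2  h7:0 → peak 5
Activity 1@5: h1:5  h2:5  h3:3  h4:3  h5:2  h6:2  h7:2 → peak 5
Best is Activity 1@3, peak 5.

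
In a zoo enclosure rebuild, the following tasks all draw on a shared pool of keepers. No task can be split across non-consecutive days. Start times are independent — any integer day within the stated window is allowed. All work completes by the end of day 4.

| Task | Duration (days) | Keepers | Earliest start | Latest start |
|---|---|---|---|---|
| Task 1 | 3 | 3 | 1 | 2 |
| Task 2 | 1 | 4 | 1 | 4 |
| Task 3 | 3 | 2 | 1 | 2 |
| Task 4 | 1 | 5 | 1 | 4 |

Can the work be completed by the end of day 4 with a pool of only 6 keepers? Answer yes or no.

The minimum achievable peak is 7; 6 < 7, so no feasible schedule stays within the cap.

no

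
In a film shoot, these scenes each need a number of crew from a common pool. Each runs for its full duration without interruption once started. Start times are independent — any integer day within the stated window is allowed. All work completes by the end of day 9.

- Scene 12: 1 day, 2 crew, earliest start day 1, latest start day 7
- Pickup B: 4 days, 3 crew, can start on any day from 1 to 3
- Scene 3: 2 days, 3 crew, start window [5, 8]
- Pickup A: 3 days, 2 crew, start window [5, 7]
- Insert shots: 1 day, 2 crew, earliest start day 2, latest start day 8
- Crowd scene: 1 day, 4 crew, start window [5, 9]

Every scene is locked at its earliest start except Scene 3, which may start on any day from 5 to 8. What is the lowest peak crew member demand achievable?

6

Scene 3@5: d1:5  d2:5  d3:3  d4:3  d5:9  d6:5  d7:2  d8:0  d9:0 → peak 9
Scene 3@6: d1:5  d2:5  d3:3  d4:3  d5:6  d6:5  d7:5  d8:0  d9:0 → peak 6
Scene 3@7: d1:5  d2:5  d3:3  d4:3  d5:6  d6:2  d7:5  d8:3  d9:0 → peak 6
Scene 3@8: d1:5  d2:5  d3:3  d4:3  d5:6  d6:2  d7:2  d8:3  d9:3 → peak 6
Best is Scene 3@6, peak 6.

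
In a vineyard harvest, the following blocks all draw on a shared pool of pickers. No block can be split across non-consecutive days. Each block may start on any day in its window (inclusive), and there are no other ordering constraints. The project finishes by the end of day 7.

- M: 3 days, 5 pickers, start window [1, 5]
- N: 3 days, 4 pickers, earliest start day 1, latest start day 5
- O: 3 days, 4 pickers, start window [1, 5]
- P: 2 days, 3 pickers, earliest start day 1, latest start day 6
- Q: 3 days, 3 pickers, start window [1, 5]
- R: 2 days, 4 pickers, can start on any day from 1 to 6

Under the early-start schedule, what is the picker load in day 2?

23

At early start, day 2 has: M, N, O, P, Q, R.
Demand: 5 + 4 + 4 + 3 + 3 + 4 = 23.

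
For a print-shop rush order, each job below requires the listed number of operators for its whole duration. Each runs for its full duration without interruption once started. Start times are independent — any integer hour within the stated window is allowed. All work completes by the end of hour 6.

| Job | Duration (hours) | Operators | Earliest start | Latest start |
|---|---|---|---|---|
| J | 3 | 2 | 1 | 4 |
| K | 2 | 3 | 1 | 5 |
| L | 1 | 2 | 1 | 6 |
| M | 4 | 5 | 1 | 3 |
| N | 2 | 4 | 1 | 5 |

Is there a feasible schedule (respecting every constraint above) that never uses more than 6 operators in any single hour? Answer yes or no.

no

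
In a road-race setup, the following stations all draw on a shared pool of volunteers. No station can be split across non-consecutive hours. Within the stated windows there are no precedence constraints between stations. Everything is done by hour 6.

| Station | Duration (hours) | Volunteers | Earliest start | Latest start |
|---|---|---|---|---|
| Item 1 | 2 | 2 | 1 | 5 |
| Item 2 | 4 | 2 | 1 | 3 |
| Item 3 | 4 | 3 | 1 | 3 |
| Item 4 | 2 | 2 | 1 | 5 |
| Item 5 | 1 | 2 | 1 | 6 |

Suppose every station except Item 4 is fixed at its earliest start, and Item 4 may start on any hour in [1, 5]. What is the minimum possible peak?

9

Item 4@1: h1:11  h2:9  h3:5  h4:5  h5:0  h6:0 → peak 11
Item 4@2: h1:9  h2:9  h3:7  h4:5  h5:0  h6:0 → peak 9
Item 4@3: h1:9  h2:7  h3:7  h4:7  h5:0  h6:0 → peak 9
Item 4@4: h1:9  h2:7  h3:5  h4:7  h5:2  h6:0 → peak 9
Item 4@5: h1:9  h2:7  h3:5  h4:5  h5:2  h6:2 → peak 9
Best is Item 4@2, peak 9.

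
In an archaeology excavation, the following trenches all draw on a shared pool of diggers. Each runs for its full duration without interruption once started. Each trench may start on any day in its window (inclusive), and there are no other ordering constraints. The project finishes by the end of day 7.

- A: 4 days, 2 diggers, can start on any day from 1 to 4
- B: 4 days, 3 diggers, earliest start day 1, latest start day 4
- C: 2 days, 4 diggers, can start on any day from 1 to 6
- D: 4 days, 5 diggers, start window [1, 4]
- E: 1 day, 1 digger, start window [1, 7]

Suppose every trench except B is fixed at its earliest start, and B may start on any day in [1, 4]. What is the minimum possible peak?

B@1: d1:15  d2:14  d3:10  d4:10  d5:0  d6:0  d7:0 → peak 15
B@2: d1:12  d2:14  d3:10  d4:10  d5:3  d6:0  d7:0 → peak 14
B@3: d1:12  d2:11  d3:10  d4:10  d5:3  d6:3  d7:0 → peak 12
B@4: d1:12  d2:11  d3:7  d4:10  d5:3  d6:3  d7:3 → peak 12
Best is B@3, peak 12.

12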